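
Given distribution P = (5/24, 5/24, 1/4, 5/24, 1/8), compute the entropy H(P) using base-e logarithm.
1.5869 nats

Shannon entropy is H(X) = -Σ p(x) log p(x).

For P = (5/24, 5/24, 1/4, 5/24, 1/8):
H = -5/24 × log_e(5/24) -5/24 × log_e(5/24) -1/4 × log_e(1/4) -5/24 × log_e(5/24) -1/8 × log_e(1/8)
H = 1.5869 nats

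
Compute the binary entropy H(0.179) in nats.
0.4699 nats

The binary entropy function is:
H(p) = -p log(p) - (1-p) log(1-p)

H(0.179) = -0.179 × log_e(0.179) - 0.821 × log_e(0.821)
H(0.179) = 0.4699 nats

Note: Binary entropy is maximized at p=0.5 (H=1 bit) and minimized at p=0 or p=1 (H=0).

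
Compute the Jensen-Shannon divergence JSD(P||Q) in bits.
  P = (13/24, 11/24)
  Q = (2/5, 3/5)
0.0146 bits

Jensen-Shannon divergence is:
JSD(P||Q) = 0.5 × D_KL(P||M) + 0.5 × D_KL(Q||M)
where M = 0.5 × (P + Q) is the mixture distribution.

M = 0.5 × (13/24, 11/24) + 0.5 × (2/5, 3/5) = (0.470833, 0.529167)

D_KL(P||M) = 0.0145 bits
D_KL(Q||M) = 0.0147 bits

JSD(P||Q) = 0.5 × 0.0145 + 0.5 × 0.0147 = 0.0146 bits

Unlike KL divergence, JSD is symmetric and bounded: 0 ≤ JSD ≤ log(2).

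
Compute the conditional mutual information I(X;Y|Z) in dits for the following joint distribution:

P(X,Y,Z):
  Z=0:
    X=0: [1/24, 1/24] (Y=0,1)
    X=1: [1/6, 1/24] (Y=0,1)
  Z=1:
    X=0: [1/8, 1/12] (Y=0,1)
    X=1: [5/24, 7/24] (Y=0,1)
0.0097 dits

Conditional mutual information: I(X;Y|Z) = H(X|Z) + H(Y|Z) - H(X,Y|Z)

H(Z) = 0.2622
H(X,Z) = 0.5243 → H(X|Z) = 0.2621
H(Y,Z) = 0.5506 → H(Y|Z) = 0.2885
H(X,Y,Z) = 0.8030 → H(X,Y|Z) = 0.5409

I(X;Y|Z) = 0.2621 + 0.2885 - 0.5409 = 0.0097 dits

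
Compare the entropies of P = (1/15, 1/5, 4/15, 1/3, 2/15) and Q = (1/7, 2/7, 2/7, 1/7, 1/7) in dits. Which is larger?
Q

Computing entropies in dits:
H(P) = 0.6470
H(Q) = 0.6731

Distribution Q has higher entropy.

Intuition: The distribution closer to uniform (more spread out) has higher entropy.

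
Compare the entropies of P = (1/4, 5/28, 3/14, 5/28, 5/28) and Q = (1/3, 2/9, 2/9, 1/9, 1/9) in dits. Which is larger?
P

Computing entropies in dits:
H(P) = 0.6947
H(Q) = 0.6614

Distribution P has higher entropy.

Intuition: The distribution closer to uniform (more spread out) has higher entropy.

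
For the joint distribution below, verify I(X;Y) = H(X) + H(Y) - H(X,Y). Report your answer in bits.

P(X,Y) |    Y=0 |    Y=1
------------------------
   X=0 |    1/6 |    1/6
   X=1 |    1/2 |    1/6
I(X;Y) = 0.0441 bits

Mutual information has multiple equivalent forms:
- I(X;Y) = H(X) - H(X|Y)
- I(X;Y) = H(Y) - H(Y|X)
- I(X;Y) = H(X) + H(Y) - H(X,Y)

Computing all quantities:
H(X) = 0.9183, H(Y) = 0.9183, H(X,Y) = 1.7925
H(X|Y) = 0.8742, H(Y|X) = 0.8742

Verification:
H(X) - H(X|Y) = 0.9183 - 0.8742 = 0.0441
H(Y) - H(Y|X) = 0.9183 - 0.8742 = 0.0441
H(X) + H(Y) - H(X,Y) = 0.9183 + 0.9183 - 1.7925 = 0.0441

All forms give I(X;Y) = 0.0441 bits. ✓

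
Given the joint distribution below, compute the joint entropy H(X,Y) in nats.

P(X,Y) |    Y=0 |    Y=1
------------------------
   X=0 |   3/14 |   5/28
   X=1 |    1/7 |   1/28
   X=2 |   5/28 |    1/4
1.6889 nats

Joint entropy is H(X,Y) = -Σ_{x,y} p(x,y) log p(x,y).

Summing over all non-zero entries:
H(X,Y) = -[3/14·log_e(3/14) + 5/28·log_e(5/28) + 1/7·log_e(1/7) + 1/28·log_e(1/28) + 5/28·log_e(5/28) + 1/4·log_e(1/4)]
H(X,Y) = 1.6889 nats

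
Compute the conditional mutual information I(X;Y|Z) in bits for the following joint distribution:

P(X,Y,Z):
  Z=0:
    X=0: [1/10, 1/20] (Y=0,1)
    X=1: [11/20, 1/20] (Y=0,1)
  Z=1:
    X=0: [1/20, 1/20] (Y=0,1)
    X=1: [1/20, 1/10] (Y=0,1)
0.0438 bits

Conditional mutual information: I(X;Y|Z) = H(X|Z) + H(Y|Z) - H(X,Y|Z)

H(Z) = 0.8113
H(X,Z) = 1.5955 → H(X|Z) = 0.7842
H(Y,Z) = 1.4789 → H(Y|Z) = 0.6676
H(X,Y,Z) = 2.2192 → H(X,Y|Z) = 1.4080

I(X;Y|Z) = 0.7842 + 0.6676 - 1.4080 = 0.0438 bits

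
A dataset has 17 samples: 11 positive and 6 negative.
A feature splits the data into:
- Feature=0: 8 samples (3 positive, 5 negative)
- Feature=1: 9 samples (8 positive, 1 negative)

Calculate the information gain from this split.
0.2211 bits

Information Gain = H(Y) - H(Y|Feature)

Before split:
P(positive) = 11/17 = 0.6471
H(Y) = 0.9367 bits

After split:
Feature=0: H = 0.9544 bits (weight = 8/17)
Feature=1: H = 0.5033 bits (weight = 9/17)
H(Y|Feature) = (8/17)×0.9544 + (9/17)×0.5033 = 0.7156 bits

Information Gain = 0.9367 - 0.7156 = 0.2211 bits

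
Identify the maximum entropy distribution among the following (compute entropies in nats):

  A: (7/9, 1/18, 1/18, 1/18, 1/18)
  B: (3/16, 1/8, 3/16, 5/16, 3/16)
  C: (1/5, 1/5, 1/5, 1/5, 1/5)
C

For a discrete distribution over n outcomes, entropy is maximized by the uniform distribution.

Computing entropies:
H(A) = 0.8378 nats
H(B) = 1.5650 nats
H(C) = 1.6094 nats

The uniform distribution (where all probabilities equal 1/5) achieves the maximum entropy of log_e(5) = 1.6094 nats.

Distribution C has the highest entropy.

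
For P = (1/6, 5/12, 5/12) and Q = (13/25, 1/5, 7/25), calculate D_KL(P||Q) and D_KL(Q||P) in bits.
D_KL(P||Q) = 0.4066, D_KL(Q||P) = 0.4813

KL divergence is not symmetric: D_KL(P||Q) ≠ D_KL(Q||P) in general.

D_KL(P||Q) = 0.4066 bits
D_KL(Q||P) = 0.4813 bits

No, they are not equal!

This asymmetry is why KL divergence is not a true distance metric.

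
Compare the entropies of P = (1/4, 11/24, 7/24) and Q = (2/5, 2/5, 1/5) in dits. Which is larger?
P

Computing entropies in dits:
H(P) = 0.4619
H(Q) = 0.4581

Distribution P has higher entropy.

Intuition: The distribution closer to uniform (more spread out) has higher entropy.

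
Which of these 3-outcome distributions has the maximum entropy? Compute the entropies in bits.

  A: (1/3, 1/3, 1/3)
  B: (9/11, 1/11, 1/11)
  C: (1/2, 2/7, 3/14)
A

For a discrete distribution over n outcomes, entropy is maximized by the uniform distribution.

Computing entropies:
H(A) = 1.5850 bits
H(B) = 0.8659 bits
H(C) = 1.4926 bits

The uniform distribution (where all probabilities equal 1/3) achieves the maximum entropy of log_2(3) = 1.5850 bits.

Distribution A has the highest entropy.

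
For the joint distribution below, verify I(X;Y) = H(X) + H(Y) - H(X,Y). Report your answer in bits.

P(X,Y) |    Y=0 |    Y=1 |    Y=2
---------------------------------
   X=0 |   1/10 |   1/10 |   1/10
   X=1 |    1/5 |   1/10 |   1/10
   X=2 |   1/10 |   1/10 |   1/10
I(X;Y) = 0.0200 bits

Mutual information has multiple equivalent forms:
- I(X;Y) = H(X) - H(X|Y)
- I(X;Y) = H(Y) - H(Y|X)
- I(X;Y) = H(X) + H(Y) - H(X,Y)

Computing all quantities:
H(X) = 1.5710, H(Y) = 1.5710, H(X,Y) = 3.1219
H(X|Y) = 1.5510, H(Y|X) = 1.5510

Verification:
H(X) - H(X|Y) = 1.5710 - 1.5510 = 0.0200
H(Y) - H(Y|X) = 1.5710 - 1.5510 = 0.0200
H(X) + H(Y) - H(X,Y) = 1.5710 + 1.5710 - 3.1219 = 0.0200

All forms give I(X;Y) = 0.0200 bits. ✓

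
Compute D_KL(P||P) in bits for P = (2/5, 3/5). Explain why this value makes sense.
0.0000 bits

KL divergence satisfies the Gibbs inequality: D_KL(P||Q) ≥ 0 for all distributions P, Q.

D_KL(P||Q) = Σ p(x) log(p(x)/q(x))
Each term is p(x) × log_2(p(x)/p(x)) = p(x) × log_2(1) = 0, so the sum is 0.
D_KL(P||Q) = 0.0000 bits

When P = Q, the KL divergence is exactly 0, as there is no 'divergence' between identical distributions.

This non-negativity is a fundamental property: relative entropy cannot be negative because it measures how different Q is from P.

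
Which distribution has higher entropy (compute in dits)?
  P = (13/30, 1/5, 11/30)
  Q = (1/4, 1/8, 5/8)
P

Computing entropies in dits:
H(P) = 0.4569
H(Q) = 0.3910

Distribution P has higher entropy.

Intuition: The distribution closer to uniform (more spread out) has higher entropy.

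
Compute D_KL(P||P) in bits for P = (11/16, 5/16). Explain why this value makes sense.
0.0000 bits

KL divergence satisfies the Gibbs inequality: D_KL(P||Q) ≥ 0 for all distributions P, Q.

D_KL(P||Q) = Σ p(x) log(p(x)/q(x))
Each term is p(x) × log_2(p(x)/p(x)) = p(x) × log_2(1) = 0, so the sum is 0.
D_KL(P||Q) = 0.0000 bits

When P = Q, the KL divergence is exactly 0, as there is no 'divergence' between identical distributions.

This non-negativity is a fundamental property: relative entropy cannot be negative because it measures how different Q is from P.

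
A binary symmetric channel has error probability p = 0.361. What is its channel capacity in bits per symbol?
0.0565 bits

For a binary symmetric channel (BSC) with error probability p:
Capacity C = 1 - H(p) bits per symbol

where H(p) = -p log₂(p) - (1-p) log₂(1-p) is the binary entropy function.

H(0.361) = 0.9435 bits
C = 1 - 0.9435 = 0.0565 bits per symbol

This means we can reliably transmit up to 0.0565 bits of information per channel use.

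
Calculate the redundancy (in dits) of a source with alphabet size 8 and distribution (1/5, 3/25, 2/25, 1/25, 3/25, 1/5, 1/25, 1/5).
0.0631 dits

Redundancy measures how far a source is from maximum entropy:
R = H_max - H(X)

Maximum entropy for 8 symbols: H_max = log_10(8) = 0.9031 dits
Actual entropy: H(X) = 0.8400 dits
Redundancy: R = 0.9031 - 0.8400 = 0.0631 dits

This redundancy represents potential for compression: the source could be compressed by 0.0631 dits per symbol.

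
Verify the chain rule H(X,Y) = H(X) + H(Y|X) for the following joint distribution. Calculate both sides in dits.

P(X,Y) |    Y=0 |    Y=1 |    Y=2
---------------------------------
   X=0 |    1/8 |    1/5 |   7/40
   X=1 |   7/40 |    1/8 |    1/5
H(X,Y) = 0.7703, H(X) = 0.3010, H(Y|X) = 0.4693 (all in dits)

Chain rule: H(X,Y) = H(X) + H(Y|X)

Left side — joint entropy directly:
H(X,Y) = -Σ p(x,y) log p(x,y) = 0.7703 dits

Right side — compute H(Y|X) from the conditional distributions:
P(X) = (1/2, 1/2), so H(X) = 0.3010 dits
H(Y|X) = Σ_x P(X=x) · H(Y|X=x):
  P(Y|X=0) = (1/4, 2/5, 7/20), H(Y|X=0) = 0.4693, weight P(X=0) = 1/2
  P(Y|X=1) = (7/20, 1/4, 2/5), H(Y|X=1) = 0.4693, weight P(X=1) = 1/2
H(Y|X) = 0.4693 dits

H(X) + H(Y|X) = 0.3010 + 0.4693 = 0.7703 dits

Both sides equal 0.7703 dits. ✓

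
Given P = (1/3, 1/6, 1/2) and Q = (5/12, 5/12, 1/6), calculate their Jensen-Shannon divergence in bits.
0.1062 bits

Jensen-Shannon divergence is:
JSD(P||Q) = 0.5 × D_KL(P||M) + 0.5 × D_KL(Q||M)
where M = 0.5 × (P + Q) is the mixture distribution.

M = 0.5 × (1/3, 1/6, 1/2) + 0.5 × (5/12, 5/12, 1/6) = (3/8, 7/24, 1/3)

D_KL(P||M) = 0.1013 bits
D_KL(Q||M) = 0.1111 bits

JSD(P||Q) = 0.5 × 0.1013 + 0.5 × 0.1111 = 0.1062 bits

Unlike KL divergence, JSD is symmetric and bounded: 0 ≤ JSD ≤ log(2).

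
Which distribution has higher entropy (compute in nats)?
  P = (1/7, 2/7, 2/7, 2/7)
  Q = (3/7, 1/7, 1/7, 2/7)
P

Computing entropies in nats:
H(P) = 1.3518
H(Q) = 1.2770

Distribution P has higher entropy.

Intuition: The distribution closer to uniform (more spread out) has higher entropy.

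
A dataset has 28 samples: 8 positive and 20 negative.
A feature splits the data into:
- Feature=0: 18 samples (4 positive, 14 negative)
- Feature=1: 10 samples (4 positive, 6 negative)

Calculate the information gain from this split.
0.0251 bits

Information Gain = H(Y) - H(Y|Feature)

Before split:
P(positive) = 8/28 = 0.2857
H(Y) = 0.8631 bits

After split:
Feature=0: H = 0.7642 bits (weight = 18/28)
Feature=1: H = 0.9710 bits (weight = 10/28)
H(Y|Feature) = (18/28)×0.7642 + (10/28)×0.9710 = 0.8380 bits

Information Gain = 0.8631 - 0.8380 = 0.0251 bits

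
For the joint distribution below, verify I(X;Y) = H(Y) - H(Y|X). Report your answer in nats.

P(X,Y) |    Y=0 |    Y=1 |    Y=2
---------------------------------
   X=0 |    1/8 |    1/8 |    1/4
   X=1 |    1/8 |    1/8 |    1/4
I(X;Y) = 0.0000 nats

Mutual information has multiple equivalent forms:
- I(X;Y) = H(X) - H(X|Y)
- I(X;Y) = H(Y) - H(Y|X)
- I(X;Y) = H(X) + H(Y) - H(X,Y)

Computing all quantities:
H(X) = 0.6931, H(Y) = 1.0397, H(X,Y) = 1.7329
H(X|Y) = 0.6931, H(Y|X) = 1.0397

Verification:
H(X) - H(X|Y) = 0.6931 - 0.6931 = 0.0000
H(Y) - H(Y|X) = 1.0397 - 1.0397 = 0.0000
H(X) + H(Y) - H(X,Y) = 0.6931 + 1.0397 - 1.7329 = 0.0000

All forms give I(X;Y) = 0.0000 nats. ✓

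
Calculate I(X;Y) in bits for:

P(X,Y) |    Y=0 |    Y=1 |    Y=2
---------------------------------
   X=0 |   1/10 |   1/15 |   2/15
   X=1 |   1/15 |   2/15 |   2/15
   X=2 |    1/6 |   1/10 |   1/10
0.0492 bits

Mutual information: I(X;Y) = H(X) + H(Y) - H(X,Y)

Marginals:
P(X) = (3/10, 1/3, 11/30), H(X) = 1.5801 bits
P(Y) = (1/3, 3/10, 11/30), H(Y) = 1.5801 bits

Joint entropy: H(X,Y) = 3.1111 bits

I(X;Y) = 1.5801 + 1.5801 - 3.1111 = 0.0492 bits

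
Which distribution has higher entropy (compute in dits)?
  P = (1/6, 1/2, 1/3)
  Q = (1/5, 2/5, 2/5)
Q

Computing entropies in dits:
H(P) = 0.4392
H(Q) = 0.4581

Distribution Q has higher entropy.

Intuition: The distribution closer to uniform (more spread out) has higher entropy.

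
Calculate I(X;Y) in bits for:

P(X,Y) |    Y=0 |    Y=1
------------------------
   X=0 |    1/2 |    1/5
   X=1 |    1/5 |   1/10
0.0016 bits

Mutual information: I(X;Y) = H(X) + H(Y) - H(X,Y)

Marginals:
P(X) = (7/10, 3/10), H(X) = 0.8813 bits
P(Y) = (7/10, 3/10), H(Y) = 0.8813 bits

Joint entropy: H(X,Y) = 1.7610 bits

I(X;Y) = 0.8813 + 0.8813 - 1.7610 = 0.0016 bits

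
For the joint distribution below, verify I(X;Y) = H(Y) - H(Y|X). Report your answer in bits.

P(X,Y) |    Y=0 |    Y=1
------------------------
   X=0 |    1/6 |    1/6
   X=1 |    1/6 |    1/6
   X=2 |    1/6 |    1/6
I(X;Y) = 0.0000 bits

Mutual information has multiple equivalent forms:
- I(X;Y) = H(X) - H(X|Y)
- I(X;Y) = H(Y) - H(Y|X)
- I(X;Y) = H(X) + H(Y) - H(X,Y)

Computing all quantities:
H(X) = 1.5850, H(Y) = 1.0000, H(X,Y) = 2.5850
H(X|Y) = 1.5850, H(Y|X) = 1.0000

Verification:
H(X) - H(X|Y) = 1.5850 - 1.5850 = 0.0000
H(Y) - H(Y|X) = 1.0000 - 1.0000 = 0.0000
H(X) + H(Y) - H(X,Y) = 1.5850 + 1.0000 - 2.5850 = 0.0000

All forms give I(X;Y) = 0.0000 bits. ✓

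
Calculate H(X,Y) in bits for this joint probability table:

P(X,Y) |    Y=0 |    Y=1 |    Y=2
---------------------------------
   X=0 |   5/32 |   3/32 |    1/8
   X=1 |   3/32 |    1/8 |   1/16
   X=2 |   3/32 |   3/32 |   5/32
3.1175 bits

Joint entropy is H(X,Y) = -Σ_{x,y} p(x,y) log p(x,y).

Summing over all non-zero entries:
H(X,Y) = -[5/32·log_2(5/32) + 3/32·log_2(3/32) + 1/8·log_2(1/8) + 3/32·log_2(3/32) + 1/8·log_2(1/8) + 1/16·log_2(1/16) + 3/32·log_2(3/32) + 3/32·log_2(3/32) + 5/32·log_2(5/32)]
H(X,Y) = 3.1175 bits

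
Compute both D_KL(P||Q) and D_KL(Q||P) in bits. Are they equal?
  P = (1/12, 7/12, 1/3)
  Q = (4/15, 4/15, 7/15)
D_KL(P||Q) = 0.3571, D_KL(Q||P) = 0.3729

KL divergence is not symmetric: D_KL(P||Q) ≠ D_KL(Q||P) in general.

D_KL(P||Q) = 0.3571 bits
D_KL(Q||P) = 0.3729 bits

No, they are not equal!

This asymmetry is why KL divergence is not a true distance metric.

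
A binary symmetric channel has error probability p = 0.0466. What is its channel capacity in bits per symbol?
0.7282 bits

For a binary symmetric channel (BSC) with error probability p:
Capacity C = 1 - H(p) bits per symbol

where H(p) = -p log₂(p) - (1-p) log₂(1-p) is the binary entropy function.

H(0.0466) = 0.2718 bits
C = 1 - 0.2718 = 0.7282 bits per symbol

This means we can reliably transmit up to 0.7282 bits of information per channel use.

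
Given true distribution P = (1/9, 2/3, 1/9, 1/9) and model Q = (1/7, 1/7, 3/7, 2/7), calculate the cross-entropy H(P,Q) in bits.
2.5201 bits

Cross-entropy: H(P,Q) = -Σ p(x) log q(x)

Alternatively: H(P,Q) = H(P) + D_KL(P||Q)
H(P) = 1.4466 bits
D_KL(P||Q) = 1.0735 bits

H(P,Q) = 1.4466 + 1.0735 = 2.5201 bits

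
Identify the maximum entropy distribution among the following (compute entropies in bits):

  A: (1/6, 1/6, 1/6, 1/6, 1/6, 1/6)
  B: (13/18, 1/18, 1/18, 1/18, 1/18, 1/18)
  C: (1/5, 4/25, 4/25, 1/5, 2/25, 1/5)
A

For a discrete distribution over n outcomes, entropy is maximized by the uniform distribution.

Computing entropies:
H(A) = 2.5850 bits
H(B) = 1.4974 bits
H(C) = 2.5307 bits

The uniform distribution (where all probabilities equal 1/6) achieves the maximum entropy of log_2(6) = 2.5850 bits.

Distribution A has the highest entropy.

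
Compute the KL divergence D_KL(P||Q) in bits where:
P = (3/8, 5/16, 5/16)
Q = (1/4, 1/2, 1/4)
0.1081 bits

KL divergence: D_KL(P||Q) = Σ p(x) log(p(x)/q(x))

Computing term by term:
  x=0: 3/8 × log_2[(3/8)/(1/4)] = 3/8 × 0.5850 = 0.2194
  x=1: 5/16 × log_2[(5/16)/(1/2)] = 5/16 × -0.6781 = -0.2119
  x=2: 5/16 × log_2[(5/16)/(1/4)] = 5/16 × 0.3219 = 0.1006

D_KL(P||Q) = 0.1081 bits

Note: KL divergence is always non-negative and equals 0 iff P = Q.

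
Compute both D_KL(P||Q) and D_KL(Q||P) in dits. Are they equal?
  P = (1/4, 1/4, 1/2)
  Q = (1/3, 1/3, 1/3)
D_KL(P||Q) = 0.0256, D_KL(Q||P) = 0.0246

KL divergence is not symmetric: D_KL(P||Q) ≠ D_KL(Q||P) in general.

D_KL(P||Q) = 0.0256 dits
D_KL(Q||P) = 0.0246 dits

No, they are not equal!

This asymmetry is why KL divergence is not a true distance metric.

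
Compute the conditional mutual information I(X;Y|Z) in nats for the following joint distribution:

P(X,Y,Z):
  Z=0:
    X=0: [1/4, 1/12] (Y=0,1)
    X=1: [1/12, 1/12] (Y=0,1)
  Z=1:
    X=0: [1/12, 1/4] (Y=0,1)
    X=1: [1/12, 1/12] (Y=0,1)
0.0306 nats

Conditional mutual information: I(X;Y|Z) = H(X|Z) + H(Y|Z) - H(X,Y|Z)

H(Z) = 0.6931
H(X,Z) = 1.3297 → H(X|Z) = 0.6365
H(Y,Z) = 1.3297 → H(Y|Z) = 0.6365
H(X,Y,Z) = 1.9356 → H(X,Y|Z) = 1.2425

I(X;Y|Z) = 0.6365 + 0.6365 - 1.2425 = 0.0306 nats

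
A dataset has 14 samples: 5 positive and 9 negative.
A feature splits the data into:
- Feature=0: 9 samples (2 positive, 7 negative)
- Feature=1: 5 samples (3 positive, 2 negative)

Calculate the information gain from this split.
0.1022 bits

Information Gain = H(Y) - H(Y|Feature)

Before split:
P(positive) = 5/14 = 0.3571
H(Y) = 0.9403 bits

After split:
Feature=0: H = 0.7642 bits (weight = 9/14)
Feature=1: H = 0.9710 bits (weight = 5/14)
H(Y|Feature) = (9/14)×0.7642 + (5/14)×0.9710 = 0.8380 bits

Information Gain = 0.9403 - 0.8380 = 0.1022 bits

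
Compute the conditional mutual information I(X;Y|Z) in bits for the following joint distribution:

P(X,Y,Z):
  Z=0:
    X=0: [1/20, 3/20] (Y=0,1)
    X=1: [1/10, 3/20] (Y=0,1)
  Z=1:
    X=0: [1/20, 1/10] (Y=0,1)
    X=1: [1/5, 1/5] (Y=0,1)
0.0172 bits

Conditional mutual information: I(X;Y|Z) = H(X|Z) + H(Y|Z) - H(X,Y|Z)

H(Z) = 0.9928
H(X,Z) = 1.9037 → H(X|Z) = 0.9109
H(Y,Z) = 1.9527 → H(Y|Z) = 0.9599
H(X,Y,Z) = 2.8464 → H(X,Y|Z) = 1.8537

I(X;Y|Z) = 0.9109 + 0.9599 - 1.8537 = 0.0172 bits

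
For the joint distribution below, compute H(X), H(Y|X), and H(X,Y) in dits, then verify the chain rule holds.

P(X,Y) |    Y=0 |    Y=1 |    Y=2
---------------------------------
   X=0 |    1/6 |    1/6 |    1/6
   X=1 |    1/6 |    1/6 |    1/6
H(X,Y) = 0.7782, H(X) = 0.3010, H(Y|X) = 0.4771 (all in dits)

Chain rule: H(X,Y) = H(X) + H(Y|X)

Left side — joint entropy directly:
H(X,Y) = -Σ p(x,y) log p(x,y) = 0.7782 dits

Right side — compute H(Y|X) from the conditional distributions:
P(X) = (1/2, 1/2), so H(X) = 0.3010 dits
H(Y|X) = Σ_x P(X=x) · H(Y|X=x):
  P(Y|X=0) = (1/3, 1/3, 1/3), H(Y|X=0) = 0.4771, weight P(X=0) = 1/2
  P(Y|X=1) = (1/3, 1/3, 1/3), H(Y|X=1) = 0.4771, weight P(X=1) = 1/2
H(Y|X) = 0.4771 dits

H(X) + H(Y|X) = 0.3010 + 0.4771 = 0.7782 dits

Both sides equal 0.7782 dits. ✓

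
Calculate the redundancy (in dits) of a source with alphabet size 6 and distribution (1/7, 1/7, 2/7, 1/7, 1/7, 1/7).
0.0191 dits

Redundancy measures how far a source is from maximum entropy:
R = H_max - H(X)

Maximum entropy for 6 symbols: H_max = log_10(6) = 0.7782 dits
Actual entropy: H(X) = 0.7591 dits
Redundancy: R = 0.7782 - 0.7591 = 0.0191 dits

This redundancy represents potential for compression: the source could be compressed by 0.0191 dits per symbol.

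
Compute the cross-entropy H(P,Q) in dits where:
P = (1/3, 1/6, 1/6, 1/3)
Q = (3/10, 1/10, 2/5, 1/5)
0.6403 dits

Cross-entropy: H(P,Q) = -Σ p(x) log q(x)

Alternatively: H(P,Q) = H(P) + D_KL(P||Q)
H(P) = 0.5775 dits
D_KL(P||Q) = 0.0628 dits

H(P,Q) = 0.5775 + 0.0628 = 0.6403 dits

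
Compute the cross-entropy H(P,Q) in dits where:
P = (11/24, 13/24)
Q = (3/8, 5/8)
0.3058 dits

Cross-entropy: H(P,Q) = -Σ p(x) log q(x)

Alternatively: H(P,Q) = H(P) + D_KL(P||Q)
H(P) = 0.2995 dits
D_KL(P||Q) = 0.0063 dits

H(P,Q) = 0.2995 + 0.0063 = 0.3058 dits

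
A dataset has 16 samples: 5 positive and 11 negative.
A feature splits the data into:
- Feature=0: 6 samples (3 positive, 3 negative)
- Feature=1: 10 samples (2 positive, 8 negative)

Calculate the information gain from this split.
0.0698 bits

Information Gain = H(Y) - H(Y|Feature)

Before split:
P(positive) = 5/16 = 0.3125
H(Y) = 0.8960 bits

After split:
Feature=0: H = 1.0000 bits (weight = 6/16)
Feature=1: H = 0.7219 bits (weight = 10/16)
H(Y|Feature) = (6/16)×1.0000 + (10/16)×0.7219 = 0.8262 bits

Information Gain = 0.8960 - 0.8262 = 0.0698 bits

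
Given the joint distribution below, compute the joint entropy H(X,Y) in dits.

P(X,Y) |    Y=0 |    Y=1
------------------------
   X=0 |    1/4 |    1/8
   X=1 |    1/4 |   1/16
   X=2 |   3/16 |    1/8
0.7384 dits

Joint entropy is H(X,Y) = -Σ_{x,y} p(x,y) log p(x,y).

Summing over all non-zero entries:
H(X,Y) = -[1/4·log_10(1/4) + 1/8·log_10(1/8) + 1/4·log_10(1/4) + 1/16·log_10(1/16) + 3/16·log_10(3/16) + 1/8·log_10(1/8)]
H(X,Y) = 0.7384 dits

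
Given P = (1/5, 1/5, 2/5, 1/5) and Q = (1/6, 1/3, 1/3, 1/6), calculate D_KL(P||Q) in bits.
0.0630 bits

KL divergence: D_KL(P||Q) = Σ p(x) log(p(x)/q(x))

Computing term by term:
  x=0: 1/5 × log_2[(1/5)/(1/6)] = 1/5 × 0.2630 = 0.0526
  x=1: 1/5 × log_2[(1/5)/(1/3)] = 1/5 × -0.7370 = -0.1474
  x=2: 2/5 × log_2[(2/5)/(1/3)] = 2/5 × 0.2630 = 0.1052
  x=3: 1/5 × log_2[(1/5)/(1/6)] = 1/5 × 0.2630 = 0.0526

D_KL(P||Q) = 0.0630 bits

Note: KL divergence is always non-negative and equals 0 iff P = Q.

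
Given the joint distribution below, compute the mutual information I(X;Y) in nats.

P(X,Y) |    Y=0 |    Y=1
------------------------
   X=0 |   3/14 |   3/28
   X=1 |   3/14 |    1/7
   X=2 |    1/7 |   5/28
0.0171 nats

Mutual information: I(X;Y) = H(X) + H(Y) - H(X,Y)

Marginals:
P(X) = (9/28, 5/14, 9/28), H(X) = 1.0974 nats
P(Y) = (4/7, 3/7), H(Y) = 0.6829 nats

Joint entropy: H(X,Y) = 1.7631 nats

I(X;Y) = 1.0974 + 0.6829 - 1.7631 = 0.0171 nats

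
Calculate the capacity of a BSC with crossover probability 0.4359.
0.0119 bits

For a binary symmetric channel (BSC) with error probability p:
Capacity C = 1 - H(p) bits per symbol

where H(p) = -p log₂(p) - (1-p) log₂(1-p) is the binary entropy function.

H(0.4359) = 0.9881 bits
C = 1 - 0.9881 = 0.0119 bits per symbol

This means we can reliably transmit up to 0.0119 bits of information per channel use.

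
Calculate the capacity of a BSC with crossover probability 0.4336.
0.0128 bits

For a binary symmetric channel (BSC) with error probability p:
Capacity C = 1 - H(p) bits per symbol

where H(p) = -p log₂(p) - (1-p) log₂(1-p) is the binary entropy function.

H(0.4336) = 0.9872 bits
C = 1 - 0.9872 = 0.0128 bits per symbol

This means we can reliably transmit up to 0.0128 bits of information per channel use.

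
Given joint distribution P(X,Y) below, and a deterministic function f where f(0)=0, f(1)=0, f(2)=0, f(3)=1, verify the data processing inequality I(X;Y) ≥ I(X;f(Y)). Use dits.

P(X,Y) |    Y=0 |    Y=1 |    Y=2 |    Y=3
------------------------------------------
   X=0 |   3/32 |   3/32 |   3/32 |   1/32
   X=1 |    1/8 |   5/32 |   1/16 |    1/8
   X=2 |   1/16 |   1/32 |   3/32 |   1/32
I(X;Y) = 0.0243, I(X;f(Y)) = 0.0084, inequality holds: 0.0243 ≥ 0.0084

Data Processing Inequality: For any Markov chain X → Y → Z, we have I(X;Y) ≥ I(X;Z).

Here Z = f(Y) is a deterministic function of Y, forming X → Y → Z.

Original I(X;Y) = 0.0243 dits

After applying f:
P(X,Z) where Z=f(Y):
- P(X,Z=0) = P(X,Y=0) + P(X,Y=1) + P(X,Y=2)
- P(X,Z=1) = P(X,Y=3)

I(X;Z) = I(X;f(Y)) = 0.0084 dits

Verification: 0.0243 ≥ 0.0084 ✓

Information cannot be created by processing; the function f can only lose information about X.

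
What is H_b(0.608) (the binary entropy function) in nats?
0.6696 nats

The binary entropy function is:
H(p) = -p log(p) - (1-p) log(1-p)

H(0.608) = -0.608 × log_e(0.608) - 0.392 × log_e(0.392)
H(0.608) = 0.6696 nats

Note: Binary entropy is maximized at p=0.5 (H=1 bit) and minimized at p=0 or p=1 (H=0).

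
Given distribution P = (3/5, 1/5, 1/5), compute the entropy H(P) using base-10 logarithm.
0.4127 dits

Shannon entropy is H(X) = -Σ p(x) log p(x).

For P = (3/5, 1/5, 1/5):
H = -3/5 × log_10(3/5) -1/5 × log_10(1/5) -1/5 × log_10(1/5)
H = 0.4127 dits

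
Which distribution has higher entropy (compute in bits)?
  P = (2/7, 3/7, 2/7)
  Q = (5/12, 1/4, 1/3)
P

Computing entropies in bits:
H(P) = 1.5567
H(Q) = 1.5546

Distribution P has higher entropy.

Intuition: The distribution closer to uniform (more spread out) has higher entropy.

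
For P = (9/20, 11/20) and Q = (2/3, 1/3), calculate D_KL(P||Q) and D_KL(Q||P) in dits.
D_KL(P||Q) = 0.0428, D_KL(Q||P) = 0.0413

KL divergence is not symmetric: D_KL(P||Q) ≠ D_KL(Q||P) in general.

D_KL(P||Q) = 0.0428 dits
D_KL(Q||P) = 0.0413 dits

No, they are not equal!

This asymmetry is why KL divergence is not a true distance metric.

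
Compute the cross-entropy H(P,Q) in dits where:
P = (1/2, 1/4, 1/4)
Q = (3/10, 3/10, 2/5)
0.4916 dits

Cross-entropy: H(P,Q) = -Σ p(x) log q(x)

Alternatively: H(P,Q) = H(P) + D_KL(P||Q)
H(P) = 0.4515 dits
D_KL(P||Q) = 0.0401 dits

H(P,Q) = 0.4515 + 0.0401 = 0.4916 dits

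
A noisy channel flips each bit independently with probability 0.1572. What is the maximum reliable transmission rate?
0.3724 bits

For a binary symmetric channel (BSC) with error probability p:
Capacity C = 1 - H(p) bits per symbol

where H(p) = -p log₂(p) - (1-p) log₂(1-p) is the binary entropy function.

H(0.1572) = 0.6276 bits
C = 1 - 0.6276 = 0.3724 bits per symbol

This means we can reliably transmit up to 0.3724 bits of information per channel use.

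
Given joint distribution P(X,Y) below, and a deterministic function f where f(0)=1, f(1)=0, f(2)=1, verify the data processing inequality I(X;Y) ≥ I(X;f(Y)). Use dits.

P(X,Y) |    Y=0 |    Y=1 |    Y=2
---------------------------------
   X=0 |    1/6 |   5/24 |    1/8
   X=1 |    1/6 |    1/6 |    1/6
I(X;Y) = 0.0023, I(X;f(Y)) = 0.0016, inequality holds: 0.0023 ≥ 0.0016

Data Processing Inequality: For any Markov chain X → Y → Z, we have I(X;Y) ≥ I(X;Z).

Here Z = f(Y) is a deterministic function of Y, forming X → Y → Z.

Original I(X;Y) = 0.0023 dits

After applying f:
P(X,Z) where Z=f(Y):
- P(X,Z=0) = P(X,Y=1)
- P(X,Z=1) = P(X,Y=0) + P(X,Y=2)

I(X;Z) = I(X;f(Y)) = 0.0016 dits

Verification: 0.0023 ≥ 0.0016 ✓

Information cannot be created by processing; the function f can only lose information about X.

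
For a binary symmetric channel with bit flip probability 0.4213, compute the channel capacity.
0.0179 bits

For a binary symmetric channel (BSC) with error probability p:
Capacity C = 1 - H(p) bits per symbol

where H(p) = -p log₂(p) - (1-p) log₂(1-p) is the binary entropy function.

H(0.4213) = 0.9821 bits
C = 1 - 0.9821 = 0.0179 bits per symbol

This means we can reliably transmit up to 0.0179 bits of information per channel use.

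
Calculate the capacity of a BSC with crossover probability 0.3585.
0.0586 bits

For a binary symmetric channel (BSC) with error probability p:
Capacity C = 1 - H(p) bits per symbol

where H(p) = -p log₂(p) - (1-p) log₂(1-p) is the binary entropy function.

H(0.3585) = 0.9414 bits
C = 1 - 0.9414 = 0.0586 bits per symbol

This means we can reliably transmit up to 0.0586 bits of information per channel use.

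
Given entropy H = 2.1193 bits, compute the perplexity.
4.3448

Perplexity is 2^H (or exp(H) for natural log).

H = 2.1193 bits
Perplexity = 2^2.1193 = 4.3448

Interpretation: The model's uncertainty is equivalent to choosing uniformly among 4.3 options.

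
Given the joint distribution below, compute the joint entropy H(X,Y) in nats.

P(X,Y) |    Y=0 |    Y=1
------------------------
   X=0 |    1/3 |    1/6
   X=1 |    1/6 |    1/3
1.3297 nats

Joint entropy is H(X,Y) = -Σ_{x,y} p(x,y) log p(x,y).

Summing over all non-zero entries:
H(X,Y) = -[1/3·log_e(1/3) + 1/6·log_e(1/6) + 1/6·log_e(1/6) + 1/3·log_e(1/3)]
H(X,Y) = 1.3297 nats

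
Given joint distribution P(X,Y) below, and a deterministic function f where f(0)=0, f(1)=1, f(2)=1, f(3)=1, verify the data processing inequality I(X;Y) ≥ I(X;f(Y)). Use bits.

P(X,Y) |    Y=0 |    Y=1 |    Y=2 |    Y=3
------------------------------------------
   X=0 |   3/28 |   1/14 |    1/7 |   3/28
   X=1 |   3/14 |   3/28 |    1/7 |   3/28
I(X;Y) = 0.0167, I(X;f(Y)) = 0.0128, inequality holds: 0.0167 ≥ 0.0128

Data Processing Inequality: For any Markov chain X → Y → Z, we have I(X;Y) ≥ I(X;Z).

Here Z = f(Y) is a deterministic function of Y, forming X → Y → Z.

Original I(X;Y) = 0.0167 bits

After applying f:
P(X,Z) where Z=f(Y):
- P(X,Z=0) = P(X,Y=0)
- P(X,Z=1) = P(X,Y=1) + P(X,Y=2) + P(X,Y=3)

I(X;Z) = I(X;f(Y)) = 0.0128 bits

Verification: 0.0167 ≥ 0.0128 ✓

Information cannot be created by processing; the function f can only lose information about X.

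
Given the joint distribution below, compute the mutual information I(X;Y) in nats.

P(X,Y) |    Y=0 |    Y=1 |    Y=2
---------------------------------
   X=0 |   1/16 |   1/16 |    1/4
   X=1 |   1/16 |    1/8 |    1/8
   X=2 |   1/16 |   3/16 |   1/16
0.0914 nats

Mutual information: I(X;Y) = H(X) + H(Y) - H(X,Y)

Marginals:
P(X) = (3/8, 5/16, 5/16), H(X) = 1.0948 nats
P(Y) = (3/16, 3/8, 7/16), H(Y) = 1.0434 nats

Joint entropy: H(X,Y) = 2.0467 nats

I(X;Y) = 1.0948 + 1.0434 - 2.0467 = 0.0914 nats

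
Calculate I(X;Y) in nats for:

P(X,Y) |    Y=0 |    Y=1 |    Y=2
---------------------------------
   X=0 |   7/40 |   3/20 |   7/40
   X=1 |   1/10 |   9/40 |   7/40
0.0179 nats

Mutual information: I(X;Y) = H(X) + H(Y) - H(X,Y)

Marginals:
P(X) = (1/2, 1/2), H(X) = 0.6931 nats
P(Y) = (11/40, 3/8, 7/20), H(Y) = 1.0903 nats

Joint entropy: H(X,Y) = 1.7655 nats

I(X;Y) = 0.6931 + 1.0903 - 1.7655 = 0.0179 nats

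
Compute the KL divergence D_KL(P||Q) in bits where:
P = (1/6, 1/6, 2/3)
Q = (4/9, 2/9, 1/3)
0.3617 bits

KL divergence: D_KL(P||Q) = Σ p(x) log(p(x)/q(x))

Computing term by term:
  x=0: 1/6 × log_2[(1/6)/(4/9)] = 1/6 × -1.4150 = -0.2358
  x=1: 1/6 × log_2[(1/6)/(2/9)] = 1/6 × -0.4150 = -0.0692
  x=2: 2/3 × log_2[(2/3)/(1/3)] = 2/3 × 1.0000 = 0.6667

D_KL(P||Q) = 0.3617 bits

Note: KL divergence is always non-negative and equals 0 iff P = Q.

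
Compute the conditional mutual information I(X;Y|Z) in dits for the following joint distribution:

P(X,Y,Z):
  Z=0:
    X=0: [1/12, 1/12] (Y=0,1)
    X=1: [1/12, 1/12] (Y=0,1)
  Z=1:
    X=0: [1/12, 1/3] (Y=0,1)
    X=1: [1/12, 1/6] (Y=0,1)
0.0032 dits

Conditional mutual information: I(X;Y|Z) = H(X|Z) + H(Y|Z) - H(X,Y|Z)

H(Z) = 0.2764
H(X,Z) = 0.5683 → H(X|Z) = 0.2919
H(Y,Z) = 0.5396 → H(Y|Z) = 0.2632
H(X,Y,Z) = 0.8283 → H(X,Y|Z) = 0.5519

I(X;Y|Z) = 0.2919 + 0.2632 - 0.5519 = 0.0032 dits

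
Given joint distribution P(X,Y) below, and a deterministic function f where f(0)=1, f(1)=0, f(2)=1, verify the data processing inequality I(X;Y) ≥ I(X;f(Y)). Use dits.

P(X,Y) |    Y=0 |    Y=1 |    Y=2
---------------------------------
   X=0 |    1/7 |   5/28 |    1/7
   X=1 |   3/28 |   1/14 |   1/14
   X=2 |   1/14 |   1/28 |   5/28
I(X;Y) = 0.0241, I(X;f(Y)) = 0.0138, inequality holds: 0.0241 ≥ 0.0138

Data Processing Inequality: For any Markov chain X → Y → Z, we have I(X;Y) ≥ I(X;Z).

Here Z = f(Y) is a deterministic function of Y, forming X → Y → Z.

Original I(X;Y) = 0.0241 dits

After applying f:
P(X,Z) where Z=f(Y):
- P(X,Z=0) = P(X,Y=1)
- P(X,Z=1) = P(X,Y=0) + P(X,Y=2)

I(X;Z) = I(X;f(Y)) = 0.0138 dits

Verification: 0.0241 ≥ 0.0138 ✓

Information cannot be created by processing; the function f can only lose information about X.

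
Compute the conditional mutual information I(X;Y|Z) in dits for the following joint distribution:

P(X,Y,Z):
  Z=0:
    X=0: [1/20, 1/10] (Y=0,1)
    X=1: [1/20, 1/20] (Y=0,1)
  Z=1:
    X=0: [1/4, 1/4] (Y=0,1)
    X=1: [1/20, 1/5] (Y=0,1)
0.0159 dits

Conditional mutual information: I(X;Y|Z) = H(X|Z) + H(Y|Z) - H(X,Y|Z)

H(Z) = 0.2442
H(X,Z) = 0.5246 → H(X|Z) = 0.2804
H(Y,Z) = 0.5365 → H(Y|Z) = 0.2923
H(X,Y,Z) = 0.8010 → H(X,Y|Z) = 0.5568

I(X;Y|Z) = 0.2804 + 0.2923 - 0.5568 = 0.0159 dits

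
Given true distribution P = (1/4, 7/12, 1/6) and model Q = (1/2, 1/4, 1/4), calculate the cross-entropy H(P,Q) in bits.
1.7500 bits

Cross-entropy: H(P,Q) = -Σ p(x) log q(x)

Alternatively: H(P,Q) = H(P) + D_KL(P||Q)
H(P) = 1.3844 bits
D_KL(P||Q) = 0.3656 bits

H(P,Q) = 1.3844 + 0.3656 = 1.7500 bits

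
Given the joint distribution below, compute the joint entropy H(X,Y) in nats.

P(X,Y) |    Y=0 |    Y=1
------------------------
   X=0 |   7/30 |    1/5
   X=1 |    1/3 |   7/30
1.3672 nats

Joint entropy is H(X,Y) = -Σ_{x,y} p(x,y) log p(x,y).

Summing over all non-zero entries:
H(X,Y) = -[7/30·log_e(7/30) + 1/5·log_e(1/5) + 1/3·log_e(1/3) + 7/30·log_e(7/30)]
H(X,Y) = 1.3672 nats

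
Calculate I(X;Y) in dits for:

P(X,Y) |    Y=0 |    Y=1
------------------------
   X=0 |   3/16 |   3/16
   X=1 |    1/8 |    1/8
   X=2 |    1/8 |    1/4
0.0058 dits

Mutual information: I(X;Y) = H(X) + H(Y) - H(X,Y)

Marginals:
P(X) = (3/8, 1/4, 3/8), H(X) = 0.4700 dits
P(Y) = (7/16, 9/16), H(Y) = 0.2976 dits

Joint entropy: H(X,Y) = 0.7618 dits

I(X;Y) = 0.4700 + 0.2976 - 0.7618 = 0.0058 dits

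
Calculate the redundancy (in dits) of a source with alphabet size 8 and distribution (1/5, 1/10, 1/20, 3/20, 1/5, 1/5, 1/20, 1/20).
0.0650 dits

Redundancy measures how far a source is from maximum entropy:
R = H_max - H(X)

Maximum entropy for 8 symbols: H_max = log_10(8) = 0.9031 dits
Actual entropy: H(X) = 0.8381 dits
Redundancy: R = 0.9031 - 0.8381 = 0.0650 dits

This redundancy represents potential for compression: the source could be compressed by 0.0650 dits per symbol.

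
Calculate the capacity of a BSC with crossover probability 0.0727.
0.6241 bits

For a binary symmetric channel (BSC) with error probability p:
Capacity C = 1 - H(p) bits per symbol

where H(p) = -p log₂(p) - (1-p) log₂(1-p) is the binary entropy function.

H(0.0727) = 0.3759 bits
C = 1 - 0.3759 = 0.6241 bits per symbol

This means we can reliably transmit up to 0.6241 bits of information per channel use.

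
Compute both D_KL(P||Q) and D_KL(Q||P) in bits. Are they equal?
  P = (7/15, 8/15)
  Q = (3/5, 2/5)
D_KL(P||Q) = 0.0522, D_KL(Q||P) = 0.0515

KL divergence is not symmetric: D_KL(P||Q) ≠ D_KL(Q||P) in general.

D_KL(P||Q) = 0.0522 bits
D_KL(Q||P) = 0.0515 bits

No, they are not equal!

This asymmetry is why KL divergence is not a true distance metric.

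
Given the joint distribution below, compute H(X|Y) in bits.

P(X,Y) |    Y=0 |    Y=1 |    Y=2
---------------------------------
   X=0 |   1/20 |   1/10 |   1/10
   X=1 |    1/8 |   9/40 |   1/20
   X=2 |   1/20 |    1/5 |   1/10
1.4962 bits

Using the chain rule: H(X|Y) = H(X,Y) - H(Y)

First, compute H(X,Y) = 2.9685 bits

Marginal P(Y) = (9/40, 21/40, 1/4)
H(Y) = 1.4722 bits

H(X|Y) = H(X,Y) - H(Y) = 2.9685 - 1.4722 = 1.4962 bits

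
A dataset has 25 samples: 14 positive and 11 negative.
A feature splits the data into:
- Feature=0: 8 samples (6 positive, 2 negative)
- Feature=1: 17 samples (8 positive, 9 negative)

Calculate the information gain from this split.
0.0517 bits

Information Gain = H(Y) - H(Y|Feature)

Before split:
P(positive) = 14/25 = 0.5600
H(Y) = 0.9896 bits

After split:
Feature=0: H = 0.8113 bits (weight = 8/25)
Feature=1: H = 0.9975 bits (weight = 17/25)
H(Y|Feature) = (8/25)×0.8113 + (17/25)×0.9975 = 0.9379 bits

Information Gain = 0.9896 - 0.9379 = 0.0517 bits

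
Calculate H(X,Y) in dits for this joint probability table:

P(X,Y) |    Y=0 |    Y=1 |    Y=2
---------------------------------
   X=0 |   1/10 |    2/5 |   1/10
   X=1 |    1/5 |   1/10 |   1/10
0.6990 dits

Joint entropy is H(X,Y) = -Σ_{x,y} p(x,y) log p(x,y).

Summing over all non-zero entries:
H(X,Y) = -[1/10·log_10(1/10) + 2/5·log_10(2/5) + 1/10·log_10(1/10) + 1/5·log_10(1/5) + 1/10·log_10(1/10) + 1/10·log_10(1/10)]
H(X,Y) = 0.6990 dits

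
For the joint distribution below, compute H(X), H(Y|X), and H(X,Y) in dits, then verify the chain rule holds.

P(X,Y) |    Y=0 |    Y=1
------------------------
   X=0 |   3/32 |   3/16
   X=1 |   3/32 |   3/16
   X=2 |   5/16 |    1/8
H(X,Y) = 0.7361, H(X) = 0.4670, H(Y|X) = 0.2692 (all in dits)

Chain rule: H(X,Y) = H(X) + H(Y|X)

Left side — joint entropy directly:
H(X,Y) = -Σ p(x,y) log p(x,y) = 0.7361 dits

Right side — compute H(Y|X) from the conditional distributions:
P(X) = (9/32, 9/32, 7/16), so H(X) = 0.4670 dits
H(Y|X) = Σ_x P(X=x) · H(Y|X=x):
  P(Y|X=0) = (1/3, 2/3), H(Y|X=0) = 0.2764, weight P(X=0) = 9/32
  P(Y|X=1) = (1/3, 2/3), H(Y|X=1) = 0.2764, weight P(X=1) = 9/32
  P(Y|X=2) = (5/7, 2/7), H(Y|X=2) = 0.2598, weight P(X=2) = 7/16
H(Y|X) = 0.2692 dits

H(X) + H(Y|X) = 0.4670 + 0.2692 = 0.7361 dits

Both sides equal 0.7361 dits. ✓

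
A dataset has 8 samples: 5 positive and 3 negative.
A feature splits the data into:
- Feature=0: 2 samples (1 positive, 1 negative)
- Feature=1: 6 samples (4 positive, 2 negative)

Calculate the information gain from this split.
0.0157 bits

Information Gain = H(Y) - H(Y|Feature)

Before split:
P(positive) = 5/8 = 0.6250
H(Y) = 0.9544 bits

After split:
Feature=0: H = 1.0000 bits (weight = 2/8)
Feature=1: H = 0.9183 bits (weight = 6/8)
H(Y|Feature) = (2/8)×1.0000 + (6/8)×0.9183 = 0.9387 bits

Information Gain = 0.9544 - 0.9387 = 0.0157 bits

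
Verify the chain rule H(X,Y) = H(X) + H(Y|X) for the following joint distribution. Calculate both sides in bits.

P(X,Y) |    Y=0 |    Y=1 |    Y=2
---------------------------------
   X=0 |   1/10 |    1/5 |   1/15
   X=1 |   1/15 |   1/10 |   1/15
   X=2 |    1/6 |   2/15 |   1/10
H(X,Y) = 3.0608, H(X) = 1.5494, H(Y|X) = 1.5114 (all in bits)

Chain rule: H(X,Y) = H(X) + H(Y|X)

Left side — joint entropy directly:
H(X,Y) = -Σ p(x,y) log p(x,y) = 3.0608 bits

Right side — compute H(Y|X) from the conditional distributions:
P(X) = (11/30, 7/30, 2/5), so H(X) = 1.5494 bits
H(Y|X) = Σ_x P(X=x) · H(Y|X=x):
  P(Y|X=0) = (3/11, 6/11, 2/11), H(Y|X=0) = 1.4354, weight P(X=0) = 11/30
  P(Y|X=1) = (2/7, 3/7, 2/7), H(Y|X=1) = 1.5567, weight P(X=1) = 7/30
  P(Y|X=2) = (5/12, 1/3, 1/4), H(Y|X=2) = 1.5546, weight P(X=2) = 2/5
H(Y|X) = 1.5114 bits

H(X) + H(Y|X) = 1.5494 + 1.5114 = 3.0608 bits

Both sides equal 3.0608 bits. ✓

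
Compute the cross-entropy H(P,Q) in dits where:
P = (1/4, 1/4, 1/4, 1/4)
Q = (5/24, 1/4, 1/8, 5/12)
0.6417 dits

Cross-entropy: H(P,Q) = -Σ p(x) log q(x)

Alternatively: H(P,Q) = H(P) + D_KL(P||Q)
H(P) = 0.6021 dits
D_KL(P||Q) = 0.0396 dits

H(P,Q) = 0.6021 + 0.0396 = 0.6417 dits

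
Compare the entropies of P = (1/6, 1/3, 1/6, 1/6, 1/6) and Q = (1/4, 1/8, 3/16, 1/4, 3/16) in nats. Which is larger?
Q

Computing entropies in nats:
H(P) = 1.5607
H(Q) = 1.5808

Distribution Q has higher entropy.

Intuition: The distribution closer to uniform (more spread out) has higher entropy.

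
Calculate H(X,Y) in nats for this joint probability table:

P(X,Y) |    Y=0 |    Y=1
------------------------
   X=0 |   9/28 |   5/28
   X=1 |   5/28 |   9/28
1.3449 nats

Joint entropy is H(X,Y) = -Σ_{x,y} p(x,y) log p(x,y).

Summing over all non-zero entries:
H(X,Y) = -[9/28·log_e(9/28) + 5/28·log_e(5/28) + 5/28·log_e(5/28) + 9/28·log_e(9/28)]
H(X,Y) = 1.3449 nats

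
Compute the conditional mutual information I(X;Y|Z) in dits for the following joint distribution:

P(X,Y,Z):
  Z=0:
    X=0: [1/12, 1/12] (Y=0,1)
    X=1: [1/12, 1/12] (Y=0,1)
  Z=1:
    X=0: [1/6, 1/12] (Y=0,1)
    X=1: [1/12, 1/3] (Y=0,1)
0.0319 dits

Conditional mutual information: I(X;Y|Z) = H(X|Z) + H(Y|Z) - H(X,Y|Z)

H(Z) = 0.2764
H(X,Z) = 0.5683 → H(X|Z) = 0.2919
H(Y,Z) = 0.5683 → H(Y|Z) = 0.2919
H(X,Y,Z) = 0.8283 → H(X,Y|Z) = 0.5519

I(X;Y|Z) = 0.2919 + 0.2919 - 0.5519 = 0.0319 dits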